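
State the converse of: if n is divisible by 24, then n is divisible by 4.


The converse of (P → Q) is (Q → P). It is not in general equivalent to the original.
Here P = 'n is divisible by 24' and Q = 'n is divisible by 4'.

If n is divisible by 4, then n is divisible by 24.


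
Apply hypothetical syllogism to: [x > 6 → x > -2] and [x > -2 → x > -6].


Hypothetical syllogism: from (P → Q) and (Q → R), infer (P → R).
Chain the two implications through the shared middle term 'x > -2'.

x > 6 → x > -6


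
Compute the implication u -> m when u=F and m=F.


Implication is false only when antecedent is true and consequent is false.
Substitute: u=F, m=F.
F -> F evaluates to T.

T


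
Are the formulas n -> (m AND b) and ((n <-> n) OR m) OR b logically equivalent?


Compare truth tables:
b | m | n | φ | ψ
-----------------
F | F | F | T | T
T | F | F | T | T
F | T | F | T | T
T | T | F | T | T
F | F | T | F | T
T | F | T | F | T
F | T | T | F | T
T | T | T | T | T
They differ at row 5 (b=F, m=F, n=T): φ=F but ψ=T.

No, they are not logically equivalent.


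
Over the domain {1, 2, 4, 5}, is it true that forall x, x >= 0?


Evaluate the predicate on each element: 1:True, 2:True, 4:True, 5:True.
Every element satisfies the predicate.

True


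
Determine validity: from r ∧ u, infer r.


This matches the form of conjunction elimination: the conclusion follows in every model of the premises.

Valid.


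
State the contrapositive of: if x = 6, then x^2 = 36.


The contrapositive of (P → Q) is (¬Q → ¬P); it is logically equivalent to the original.
Here P = 'x = 6' and Q = 'x^2 = 36'.

If not (x^2 = 36), then not (x = 6).


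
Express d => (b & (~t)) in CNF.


Step 1: Rewrite d → (b ∧ (¬t)) as ¬d ∨ (b ∧ (¬t)).
Step 2: Distribute ∨ over ∧.

((~d) | b) & ((~d) | (~t))


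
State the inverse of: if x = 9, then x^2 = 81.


The inverse of (P → Q) is (¬P → ¬Q). It is equivalent to the converse, not to the original.
Here P = 'x = 9' and Q = 'x^2 = 81'.

If not (x = 9), then not (x^2 = 81).


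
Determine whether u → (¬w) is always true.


Build the truth table over {u, w}:
u | w | φ
---------
F | F | T
T | F | T
F | T | T
T | T | F
Counterexample at row 4: with u=T, w=T, the formula is F.

No, it is not a tautology.


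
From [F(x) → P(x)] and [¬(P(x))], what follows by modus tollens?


Modus tollens: from (P → Q) and ¬Q, infer ¬P.
Q = 'P(x)' is denied; since P → Q, P must also fail.

Not (F(x)).


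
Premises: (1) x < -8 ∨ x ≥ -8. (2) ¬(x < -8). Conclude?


Disjunctive syllogism: from (P ∨ Q) and ¬P, infer Q.
One disjunct, 'x < -8', is ruled out; the other must hold.

x ≥ -8


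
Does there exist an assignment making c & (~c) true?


Check all 2 assignments over {c}:
c | φ
-----
False | False
True | False
No assignment makes the formula true.

Unsatisfiable.


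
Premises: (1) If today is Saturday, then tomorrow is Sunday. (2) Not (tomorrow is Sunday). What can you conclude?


Modus tollens: from (P → Q) and ¬Q, infer ¬P.
Q = 'tomorrow is Sunday' is denied; since P → Q, P must also fail.

Not (today is Saturday).


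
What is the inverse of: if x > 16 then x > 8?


The inverse of (P → Q) is (¬P → ¬Q). It is equivalent to the converse, not to the original.
Here P = 'x > 16' and Q = 'x > 8'.

If not (x > 16), then not (x > 8).


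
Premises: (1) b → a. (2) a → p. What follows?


Hypothetical syllogism: from (P → Q) and (Q → R), infer (P → R).
Chain the two implications through the shared middle term 'a'.

b → p


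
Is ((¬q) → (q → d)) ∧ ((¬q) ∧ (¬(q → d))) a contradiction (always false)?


Truth table over {d, q}:
d | q | φ
---------
F | F | F
T | F | F
F | T | F
T | T | F
Every row is false.

Yes, it is a contradiction.


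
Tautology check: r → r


Build the truth table over {r}:
r | φ
-----
F | T
T | T
Every row evaluates to true.

Yes, it is a tautology.


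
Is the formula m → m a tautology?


Build the truth table over {m}:
m | φ
-----
F | T
T | T
Every row evaluates to true.

Yes, it is a tautology.


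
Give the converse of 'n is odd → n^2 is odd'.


The converse of (P → Q) is (Q → P). It is not in general equivalent to the original.
Here P = 'n is odd' and Q = 'n^2 is odd'.

If n^2 is odd, then n is odd.


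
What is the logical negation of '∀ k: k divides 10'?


¬(∀ x: φ) = ∃ x: ¬φ, and ¬(∃ x: φ) = ∀ x: ¬φ.
Apply to the universal statement.

∃ k: ¬(k divides 10)


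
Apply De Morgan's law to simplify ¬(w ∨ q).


De Morgan: the negation of a disjunction is the conjunction of the negations.
Distribute ¬ across ∨, flipping it to ∧, and negate each literal.

(¬w) ∧ (¬q)


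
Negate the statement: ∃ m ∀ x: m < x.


Negation flips each quantifier (∀↔∃) and negates the inner predicate.
¬(∃ m ∀ x: φ) = ∀ m ∃ x: ¬φ.

∀ m ∃ x: ¬(m < x)


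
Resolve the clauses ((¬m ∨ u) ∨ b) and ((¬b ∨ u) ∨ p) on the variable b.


The clauses contain complementary literals b and ¬b.
Resolution eliminates this pair and disjoins the remaining literals (merging duplicates).

((¬m ∨ u) ∨ p)


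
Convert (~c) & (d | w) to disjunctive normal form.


Step 1: Distribute ∧ over ∨: (¬c) ∧ (d ∨ w) = ((¬c) ∧ d) ∨ ((¬c) ∧ w).

((~c) & d) | ((~c) & w)


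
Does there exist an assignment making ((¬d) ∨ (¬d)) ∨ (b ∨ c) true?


Search for a satisfying assignment over {b, c, d}.
Try b=F, c=F, d=F: the formula evaluates to T.
A satisfying assignment exists.

Satisfiable.


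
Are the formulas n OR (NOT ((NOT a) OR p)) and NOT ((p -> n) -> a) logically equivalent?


Compare truth tables:
a | n | p | φ | ψ
-----------------
F | F | F | F | T
T | F | F | T | F
F | T | F | T | T
T | T | F | T | F
F | F | T | F | F
T | F | T | F | F
F | T | T | T | T
T | T | T | T | F
They differ at row 1 (a=F, n=F, p=F): φ=F but ψ=T.

No, they are not logically equivalent.


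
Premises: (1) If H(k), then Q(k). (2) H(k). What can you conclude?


Modus ponens: from (P → Q) and P, infer Q.
P = 'H(k)' is asserted, and P → Q holds, so Q follows.

Q(k).


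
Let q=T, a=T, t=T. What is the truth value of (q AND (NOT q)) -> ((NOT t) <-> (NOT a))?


Substitute q=T, a=T, t=T:
NOT q = F
q AND (NOT q) = T AND F = F
NOT t = F
NOT a = F
(NOT t) <-> (NOT a) = F <-> F = T
(q AND (NOT q)) -> ((NOT t) <-> (NOT a)) = F -> T = T

T


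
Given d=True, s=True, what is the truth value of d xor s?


Exclusive or is true when exactly one operand is true.
Substitute: d=True, s=True.
True xor True evaluates to False.

False


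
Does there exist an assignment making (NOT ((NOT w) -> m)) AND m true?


Check all 4 assignments over {m, w}:
m | w | φ
---------
F | F | F
T | F | F
F | T | F
T | T | F
No assignment makes the formula true.

Unsatisfiable.


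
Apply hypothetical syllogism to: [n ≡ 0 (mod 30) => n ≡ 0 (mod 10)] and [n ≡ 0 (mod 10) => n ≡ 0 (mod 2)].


Hypothetical syllogism: from (P → Q) and (Q → R), infer (P → R).
Chain the two implications through the shared middle term 'n ≡ 0 (mod 10)'.

n ≡ 0 (mod 30) => n ≡ 0 (mod 2)


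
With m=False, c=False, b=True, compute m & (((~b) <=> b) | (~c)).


Substitute m=False, c=False, b=True:
~b = False
(~b) <=> b = False <=> True = False
~c = True
((~b) <=> b) | (~c) = False | True = True
m & (((~b) <=> b) | (~c)) = False & True = False

False


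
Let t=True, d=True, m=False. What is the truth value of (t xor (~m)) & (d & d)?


Substitute t=True, d=True, m=False:
~m = True
t xor (~m) = True xor True = False
d & d = True & True = True
(t xor (~m)) & (d & d) = False & True = False

False


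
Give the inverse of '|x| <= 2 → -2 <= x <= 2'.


The inverse of (P → Q) is (¬P → ¬Q). It is equivalent to the converse, not to the original.
Here P = '|x| <= 2' and Q = '-2 <= x <= 2'.

If not (|x| <= 2), then not (-2 <= x <= 2).


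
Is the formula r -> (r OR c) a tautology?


Build the truth table over {c, r}:
c | r | φ
---------
F | F | T
T | F | T
F | T | T
T | T | T
Every row evaluates to true.

Yes, it is a tautology.


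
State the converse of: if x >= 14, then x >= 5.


The converse of (P → Q) is (Q → P). It is not in general equivalent to the original.
Here P = 'x >= 14' and Q = 'x >= 5'.

If x >= 5, then x >= 14.


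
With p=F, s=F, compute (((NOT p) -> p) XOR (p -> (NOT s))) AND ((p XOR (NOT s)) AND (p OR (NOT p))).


Substitute p=F, s=F:
… (earlier sub-steps elided)
(NOT p) -> p = T -> F = F
NOT s = T
p -> (NOT s) = F -> T = T
((NOT p) -> p) XOR (p -> (NOT s)) = F XOR T = T
NOT s = T
p XOR (NOT s) = F XOR T = T
NOT p = T
p OR (NOT p) = F OR T = T
(p XOR (NOT s)) AND (p OR (NOT p)) = T AND T = T
(((NOT p) -> p) XOR (p -> (NOT s))) AND ((p XOR (NOT s)) AND (p OR (NOT p))) = T AND T = T

T


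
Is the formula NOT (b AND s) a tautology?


Build the truth table over {b, s}:
b | s | φ
---------
F | F | T
T | F | T
F | T | T
T | T | F
Counterexample at row 4: with b=T, s=T, the formula is F.

No, it is not a tautology.


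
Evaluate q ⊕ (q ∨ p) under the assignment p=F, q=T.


Substitute p=F, q=T:
q ∨ p = T ∨ F = T
q ⊕ (q ∨ p) = T ⊕ T = F

F


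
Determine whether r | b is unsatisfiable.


Truth table over {b, r}:
b | r | φ
---------
False | False | False
True | False | True
False | True | True
True | True | True
Satisfying assignment at row 2: b=True, r=False gives True.

No, it is not a contradiction.


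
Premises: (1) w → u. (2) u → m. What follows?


Hypothetical syllogism: from (P → Q) and (Q → R), infer (P → R).
Chain the two implications through the shared middle term 'u'.

w → m


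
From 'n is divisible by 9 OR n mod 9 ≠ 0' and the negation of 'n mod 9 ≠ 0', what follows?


Disjunctive syllogism: from (P ∨ Q) and ¬P, infer Q.
One disjunct, 'n mod 9 ≠ 0', is ruled out; the other must hold.

n is divisible by 9


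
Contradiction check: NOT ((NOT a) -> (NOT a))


Truth table over {a}:
a | φ
-----
F | F
T | F
Every row is false.

Yes, it is a contradiction.


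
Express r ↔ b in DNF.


Step 1: r ↔ b is true exactly when both agree: (r ∧ b) ∨ (¬r ∧ ¬b).

(r ∧ b) ∨ ((¬r) ∧ (¬b))


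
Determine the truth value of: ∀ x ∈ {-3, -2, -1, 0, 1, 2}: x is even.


Evaluate the predicate on each element: -3:F, -2:T, -1:F, 0:T, 1:F, 2:T.
Counterexample x = -3 fails the predicate.

F


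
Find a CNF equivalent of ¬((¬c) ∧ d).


Step 1: Apply De Morgan: ¬((¬c) ∧ d) = ¬(¬c) ∨ ¬d.
Step 2: Eliminate any double negations (¬¬X = X).

c ∨ (¬d)


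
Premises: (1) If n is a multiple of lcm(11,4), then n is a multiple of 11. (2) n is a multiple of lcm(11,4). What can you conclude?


Modus ponens: from (P → Q) and P, infer Q.
P = 'n is a multiple of lcm(11,4)' is asserted, and P → Q holds, so Q follows.

n is a multiple of 11.


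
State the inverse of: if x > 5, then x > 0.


The inverse of (P → Q) is (¬P → ¬Q). It is equivalent to the converse, not to the original.
Here P = 'x > 5' and Q = 'x > 0'.

If not (x > 5), then not (x > 0).


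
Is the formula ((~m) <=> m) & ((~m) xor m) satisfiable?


Check all 2 assignments over {m}:
m | φ
-----
False | False
True | False
No assignment makes the formula true.

Unsatisfiable.


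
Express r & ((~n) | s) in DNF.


Step 1: Distribute ∧ over ∨: r ∧ ((¬n) ∨ s) = (r ∧ (¬n)) ∨ (r ∧ s).

(r & (~n)) | (r & s)


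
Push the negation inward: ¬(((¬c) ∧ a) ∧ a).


De Morgan: the negation of a conjunction is the disjunction of the negations.
Distribute ¬ across ∧, flipping it to ∨, and negate each literal.

(c ∨ (¬a)) ∨ (¬a)


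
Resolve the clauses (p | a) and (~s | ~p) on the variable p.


The clauses contain complementary literals p and ~p.
Resolution eliminates this pair and disjoins the remaining literals (merging duplicates).

(a | ~s)


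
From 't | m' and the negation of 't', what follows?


Disjunctive syllogism: from (P ∨ Q) and ¬P, infer Q.
One disjunct, 't', is ruled out; the other must hold.

m


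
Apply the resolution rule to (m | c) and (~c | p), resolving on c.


The clauses contain complementary literals c and ~c.
Resolution eliminates this pair and disjoins the remaining literals (merging duplicates).

(m | p)


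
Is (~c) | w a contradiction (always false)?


Truth table over {c, w}:
c | w | φ
---------
False | False | True
True | False | False
False | True | True
True | True | True
Satisfying assignment at row 1: c=False, w=False gives True.

No, it is not a contradiction.


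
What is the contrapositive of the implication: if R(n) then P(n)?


The contrapositive of (P → Q) is (¬Q → ¬P); it is logically equivalent to the original.
Here P = 'R(n)' and Q = 'P(n)'.

If not (P(n)), then not (R(n)).


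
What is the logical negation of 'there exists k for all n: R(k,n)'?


Negation flips each quantifier (∀↔∃) and negates the inner predicate.
¬(there exists k for all n: φ) = for all k there exists n: ¬φ.

for all k there exists n: NOT(R(k,n))


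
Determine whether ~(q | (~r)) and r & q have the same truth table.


Compare truth tables:
q | r | φ | ψ
-------------
False | False | False | False
True | False | False | False
False | True | True | False
True | True | False | True
They differ at row 3 (q=False, r=True): φ=True but ψ=False.

No, they are not logically equivalent.


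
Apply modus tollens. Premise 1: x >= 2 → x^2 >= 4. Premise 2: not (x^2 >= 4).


Modus tollens: from (P → Q) and ¬Q, infer ¬P.
Q = 'x^2 >= 4' is denied; since P → Q, P must also fail.

Not (x >= 2).


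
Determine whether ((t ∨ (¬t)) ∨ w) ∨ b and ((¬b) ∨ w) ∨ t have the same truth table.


Compare truth tables:
b | t | w | φ | ψ
-----------------
F | F | F | T | T
T | F | F | T | F
F | T | F | T | T
T | T | F | T | T
F | F | T | T | T
T | F | T | T | T
F | T | T | T | T
T | T | T | T | T
They differ at row 2 (b=T, t=F, w=F): φ=T but ψ=F.

No, they are not logically equivalent.


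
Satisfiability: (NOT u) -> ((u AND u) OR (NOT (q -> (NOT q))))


Search for a satisfying assignment over {q, u}.
Try q=T, u=F: the formula evaluates to T.
A satisfying assignment exists.

Satisfiable.


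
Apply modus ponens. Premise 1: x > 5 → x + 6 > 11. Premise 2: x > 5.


Modus ponens: from (P → Q) and P, infer Q.
P = 'x > 5' is asserted, and P → Q holds, so Q follows.

x + 6 > 11.


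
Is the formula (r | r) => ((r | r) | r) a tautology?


Build the truth table over {r}:
r | φ
-----
False | True
True | True
Every row evaluates to true.

Yes, it is a tautology.


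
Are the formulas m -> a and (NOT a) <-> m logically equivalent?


Compare truth tables:
a | m | φ | ψ
-------------
F | F | T | F
T | F | T | T
F | T | F | T
T | T | T | F
They differ at row 1 (a=F, m=F): φ=T but ψ=F.

No, they are not logically equivalent.


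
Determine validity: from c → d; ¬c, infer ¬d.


This is denying the antecedent (fallacy). There exist truth assignments where the premises are all true but the conclusion is false.

Invalid.


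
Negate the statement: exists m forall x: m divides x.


Negation flips each quantifier (∀↔∃) and negates the inner predicate.
¬(exists m forall x: φ) = forall m exists x: ¬φ.

forall m exists x: ~(m divides x)


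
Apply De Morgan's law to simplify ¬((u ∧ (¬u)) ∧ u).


De Morgan: the negation of a conjunction is the disjunction of the negations.
Distribute ¬ across ∧, flipping it to ∨, and negate each literal.

((¬u) ∨ u) ∨ (¬u)


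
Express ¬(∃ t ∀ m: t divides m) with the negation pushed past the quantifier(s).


Negation flips each quantifier (∀↔∃) and negates the inner predicate.
¬(∃ t ∀ m: φ) = ∀ t ∃ m: ¬φ.

∀ t ∃ m: ¬(t divides m)


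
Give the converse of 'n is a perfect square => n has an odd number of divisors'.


The converse of (P → Q) is (Q → P). It is not in general equivalent to the original.
Here P = 'n is a perfect square' and Q = 'n has an odd number of divisors'.

If n has an odd number of divisors, then n is a perfect square.


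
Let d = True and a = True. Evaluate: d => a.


Implication is false only when antecedent is true and consequent is false.
Substitute: d=True, a=True.
True => True evaluates to True.

True


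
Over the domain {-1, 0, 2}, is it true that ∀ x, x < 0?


Evaluate the predicate on each element: -1:T, 0:F, 2:F.
Counterexample x = 0 fails the predicate.

F


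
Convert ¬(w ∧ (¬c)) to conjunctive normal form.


Step 1: Apply De Morgan: ¬(w ∧ (¬c)) = ¬w ∨ ¬(¬c).
Step 2: Eliminate any double negations (¬¬X = X).

(¬w) ∨ c


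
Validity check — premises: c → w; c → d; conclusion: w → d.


This is (no valid rule). There exist truth assignments where the premises are all true but the conclusion is false.

Invalid.


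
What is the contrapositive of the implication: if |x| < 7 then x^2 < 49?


The contrapositive of (P → Q) is (¬Q → ¬P); it is logically equivalent to the original.
Here P = '|x| < 7' and Q = 'x^2 < 49'.

If not (x^2 < 49), then not (|x| < 7).


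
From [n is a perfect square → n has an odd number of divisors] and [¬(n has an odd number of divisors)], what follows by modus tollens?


Modus tollens: from (P → Q) and ¬Q, infer ¬P.
Q = 'n has an odd number of divisors' is denied; since P → Q, P must also fail.

Not (n is a perfect square).


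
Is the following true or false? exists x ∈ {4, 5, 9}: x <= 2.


Evaluate the predicate on each element: 4:False, 5:False, 9:False.
No element satisfies the predicate.

False


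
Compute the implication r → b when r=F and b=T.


Implication is false only when antecedent is true and consequent is false.
Substitute: r=F, b=T.
F → T evaluates to T.

T


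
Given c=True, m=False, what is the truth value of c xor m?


Exclusive or is true when exactly one operand is true.
Substitute: c=True, m=False.
True xor False evaluates to True.

True


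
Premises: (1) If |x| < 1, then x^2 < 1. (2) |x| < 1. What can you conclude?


Modus ponens: from (P → Q) and P, infer Q.
P = '|x| < 1' is asserted, and P → Q holds, so Q follows.

x^2 < 1.


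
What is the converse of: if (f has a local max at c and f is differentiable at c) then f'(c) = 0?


The converse of (P → Q) is (Q → P). It is not in general equivalent to the original.
Here P = '(f has a local max at c and f is differentiable at c)' and Q = 'f'(c) = 0'.

If f'(c) = 0, then (f has a local max at c and f is differentiable at c).


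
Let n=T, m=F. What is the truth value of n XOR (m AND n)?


Substitute n=T, m=F:
m AND n = F AND T = F
n XOR (m AND n) = T XOR F = T

T


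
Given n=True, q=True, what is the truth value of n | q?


Disjunction is false only when both operands are false.
Substitute: n=True, q=True.
True | True evaluates to True.

True


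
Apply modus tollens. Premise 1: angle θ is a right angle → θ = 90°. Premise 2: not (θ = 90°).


Modus tollens: from (P → Q) and ¬Q, infer ¬P.
Q = 'θ = 90°' is denied; since P → Q, P must also fail.

Not (angle θ is a right angle).


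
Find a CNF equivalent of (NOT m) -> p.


Step 1: Rewrite (¬m) → p as ¬(¬m) ∨ p.
Step 2: Eliminate any double negations (¬¬X = X).

m OR p


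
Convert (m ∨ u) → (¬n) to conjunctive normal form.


Step 1: Rewrite as ¬(m ∨ u) ∨ (¬n) = (¬m ∧ ¬u) ∨ (¬n).
Step 2: Distribute ∨ over ∧.

((¬m) ∨ (¬n)) ∧ ((¬u) ∨ (¬n))


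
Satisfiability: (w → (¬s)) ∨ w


Search for a satisfying assignment over {s, w}.
Try s=F, w=F: the formula evaluates to T.
A satisfying assignment exists.

Satisfiable.


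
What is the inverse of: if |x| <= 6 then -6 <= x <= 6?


The inverse of (P → Q) is (¬P → ¬Q). It is equivalent to the converse, not to the original.
Here P = '|x| <= 6' and Q = '-6 <= x <= 6'.

If not (|x| <= 6), then not (-6 <= x <= 6).


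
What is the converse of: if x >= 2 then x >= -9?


The converse of (P → Q) is (Q → P). It is not in general equivalent to the original.
Here P = 'x >= 2' and Q = 'x >= -9'.

If x >= -9, then x >= 2.


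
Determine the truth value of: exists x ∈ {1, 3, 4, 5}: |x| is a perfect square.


Evaluate the predicate on each element: 1:True, 3:False, 4:True, 5:False.
Witness x = 1 satisfies the predicate.

True


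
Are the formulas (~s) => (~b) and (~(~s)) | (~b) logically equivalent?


Compare truth tables:
b | s | φ | ψ
-------------
False | False | True | True
True | False | False | False
False | True | True | True
True | True | True | True
The columns φ and ψ agree on every row.

Yes, they are logically equivalent.


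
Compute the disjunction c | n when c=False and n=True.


Disjunction is false only when both operands are false.
Substitute: c=False, n=True.
False | True evaluates to True.

True


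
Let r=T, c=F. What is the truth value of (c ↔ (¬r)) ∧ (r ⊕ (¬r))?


Substitute r=T, c=F:
¬r = F
c ↔ (¬r) = F ↔ F = T
¬r = F
r ⊕ (¬r) = T ⊕ F = T
(c ↔ (¬r)) ∧ (r ⊕ (¬r)) = T ∧ T = T

T


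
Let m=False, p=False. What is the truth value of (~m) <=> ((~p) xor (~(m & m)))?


Substitute m=False, p=False:
~m = True
~p = True
m & m = False & False = False
~(m & m) = True
(~p) xor (~(m & m)) = True xor True = False
(~m) <=> ((~p) xor (~(m & m))) = True <=> False = False

False


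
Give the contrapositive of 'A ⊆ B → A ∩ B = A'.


The contrapositive of (P → Q) is (¬Q → ¬P); it is logically equivalent to the original.
Here P = 'A ⊆ B' and Q = 'A ∩ B = A'.

If not (A ∩ B = A), then not (A ⊆ B).


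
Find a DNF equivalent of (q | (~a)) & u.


Step 1: Distribute ∧ over ∨: (q ∨ (¬a)) ∧ u = (q ∧ u) ∨ ((¬a) ∧ u).

(q & u) | ((~a) & u)


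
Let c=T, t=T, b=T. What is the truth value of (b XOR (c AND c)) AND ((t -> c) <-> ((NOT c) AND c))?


Substitute c=T, t=T, b=T:
c AND c = T AND T = T
b XOR (c AND c) = T XOR T = F
t -> c = T -> T = T
NOT c = F
(NOT c) AND c = F AND T = F
(t -> c) <-> ((NOT c) AND c) = T <-> F = F
(b XOR (c AND c)) AND ((t -> c) <-> ((NOT c) AND c)) = F AND F = F

F


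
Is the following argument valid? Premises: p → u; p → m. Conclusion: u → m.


This is (no valid rule). There exist truth assignments where the premises are all true but the conclusion is false.

Invalid.


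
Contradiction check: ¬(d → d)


Truth table over {d}:
d | φ
-----
F | F
T | F
Every row is false.

Yes, it is a contradiction.


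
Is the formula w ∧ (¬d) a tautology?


Build the truth table over {d, w}:
d | w | φ
---------
F | F | F
T | F | F
F | T | T
T | T | F
Counterexample at row 1: with d=F, w=F, the formula is F.

No, it is not a tautology.


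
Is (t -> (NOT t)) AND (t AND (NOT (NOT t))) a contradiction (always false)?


Truth table over {t}:
t | φ
-----
F | F
T | F
Every row is false.

Yes, it is a contradiction.


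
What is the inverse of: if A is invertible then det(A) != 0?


The inverse of (P → Q) is (¬P → ¬Q). It is equivalent to the converse, not to the original.
Here P = 'A is invertible' and Q = 'det(A) != 0'.

If not (A is invertible), then not (det(A) != 0).


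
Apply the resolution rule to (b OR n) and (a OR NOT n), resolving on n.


The clauses contain complementary literals n and NOTn.
Resolution eliminates this pair and disjoins the remaining literals (merging duplicates).

(b OR a)


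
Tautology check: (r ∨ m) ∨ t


Build the truth table over {m, r, t}:
m | r | t | φ
-------------
F | F | F | F
T | F | F | T
F | T | F | T
T | T | F | T
F | F | T | T
T | F | T | T
F | T | T | T
T | T | T | T
Counterexample at row 1: with m=F, r=F, t=F, the formula is F.

No, it is not a tautology.


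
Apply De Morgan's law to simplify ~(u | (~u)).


De Morgan: the negation of a disjunction is the conjunction of the negations.
Distribute ~ across |, flipping it to &, and negate each literal.

(~u) & u


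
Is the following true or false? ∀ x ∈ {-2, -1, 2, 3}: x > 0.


Evaluate the predicate on each element: -2:F, -1:F, 2:T, 3:T.
Counterexample x = -2 fails the predicate.

F


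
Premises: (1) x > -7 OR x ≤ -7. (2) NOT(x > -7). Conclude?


Disjunctive syllogism: from (P ∨ Q) and ¬P, infer Q.
One disjunct, 'x > -7', is ruled out; the other must hold.

x ≤ -7


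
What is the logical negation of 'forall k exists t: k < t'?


Negation flips each quantifier (∀↔∃) and negates the inner predicate.
¬(forall k exists t: φ) = exists k forall t: ¬φ.

exists k forall t: ~(k < t)


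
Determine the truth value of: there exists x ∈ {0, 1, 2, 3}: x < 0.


Evaluate the predicate on each element: 0:F, 1:F, 2:F, 3:F.
No element satisfies the predicate.

F


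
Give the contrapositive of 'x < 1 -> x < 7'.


The contrapositive of (P → Q) is (¬Q → ¬P); it is logically equivalent to the original.
Here P = 'x < 1' and Q = 'x < 7'.

If not (x < 7), then not (x < 1).


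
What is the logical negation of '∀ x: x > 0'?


¬(∀ x: φ) = ∃ x: ¬φ, and ¬(∃ x: φ) = ∀ x: ¬φ.
Apply to the universal statement.

∃ x: ¬(x > 0)


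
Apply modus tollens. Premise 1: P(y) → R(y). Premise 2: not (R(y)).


Modus tollens: from (P → Q) and ¬Q, infer ¬P.
Q = 'R(y)' is denied; since P → Q, P must also fail.

Not (P(y)).


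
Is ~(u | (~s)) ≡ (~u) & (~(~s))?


Compare truth tables:
s | u | φ | ψ
-------------
False | False | False | False
True | False | True | True
False | True | False | False
True | True | False | False
The columns φ and ψ agree on every row.

Yes, they are logically equivalent.


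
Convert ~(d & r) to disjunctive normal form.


Step 1: Apply De Morgan: ¬(d ∧ r) = ¬d ∨ ¬r.

(~d) | (~r)


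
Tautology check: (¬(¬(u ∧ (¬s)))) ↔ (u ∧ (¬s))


Build the truth table over {s, u}:
s | u | φ
---------
F | F | T
T | F | T
F | T | T
T | T | T
Every row evaluates to true.

Yes, it is a tautology.


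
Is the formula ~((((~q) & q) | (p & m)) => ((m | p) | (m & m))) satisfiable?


Check all 8 assignments over {m, p, q}:
m | p | q | φ
-------------
False | False | False | False
True | False | False | False
False | True | False | False
True | True | False | False
False | False | True | False
True | False | True | False
False | True | True | False
True | True | True | False
No assignment makes the formula true.

Unsatisfiable.


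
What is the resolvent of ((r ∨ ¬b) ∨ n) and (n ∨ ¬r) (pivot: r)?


The clauses contain complementary literals r and ¬r.
Resolution eliminates this pair and disjoins the remaining literals (merging duplicates).

(n ∨ ¬b)


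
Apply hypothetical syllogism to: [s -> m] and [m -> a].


Hypothetical syllogism: from (P → Q) and (Q → R), infer (P → R).
Chain the two implications through the shared middle term 'm'.

s -> a


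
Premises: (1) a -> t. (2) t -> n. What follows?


Hypothetical syllogism: from (P → Q) and (Q → R), infer (P → R).
Chain the two implications through the shared middle term 't'.

a -> n


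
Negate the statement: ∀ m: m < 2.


¬(∀ x: φ) = ∃ x: ¬φ, and ¬(∃ x: φ) = ∀ x: ¬φ.
Apply to the universal statement.

∃ m: ¬(m < 2)


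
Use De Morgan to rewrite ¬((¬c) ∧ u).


De Morgan: the negation of a conjunction is the disjunction of the negations.
Distribute ¬ across ∧, flipping it to ∨, and negate each literal.

c ∨ (¬u)


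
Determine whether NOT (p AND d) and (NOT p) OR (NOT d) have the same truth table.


Compare truth tables:
d | p | φ | ψ
-------------
F | F | T | T
T | F | T | T
F | T | T | T
T | T | F | F
The columns φ and ψ agree on every row.

Yes, they are logically equivalent.


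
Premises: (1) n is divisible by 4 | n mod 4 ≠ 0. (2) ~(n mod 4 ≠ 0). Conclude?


Disjunctive syllogism: from (P ∨ Q) and ¬P, infer Q.
One disjunct, 'n mod 4 ≠ 0', is ruled out; the other must hold.

n is divisible by 4


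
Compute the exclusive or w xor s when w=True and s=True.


Exclusive or is true when exactly one operand is true.
Substitute: w=True, s=True.
True xor True evaluates to False.

False


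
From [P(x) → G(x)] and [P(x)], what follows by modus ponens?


Modus ponens: from (P → Q) and P, infer Q.
P = 'P(x)' is asserted, and P → Q holds, so Q follows.

G(x).


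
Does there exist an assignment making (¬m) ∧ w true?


Search for a satisfying assignment over {m, w}.
Try m=F, w=T: the formula evaluates to T.
A satisfying assignment exists.

Satisfiable.


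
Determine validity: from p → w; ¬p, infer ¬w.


This is denying the antecedent (fallacy). There exist truth assignments where the premises are all true but the conclusion is false.

Invalid.


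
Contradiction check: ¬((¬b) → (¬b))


Truth table over {b}:
b | φ
-----
F | F
T | F
Every row is false.

Yes, it is a contradiction.


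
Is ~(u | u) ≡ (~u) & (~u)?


Compare truth tables:
u | φ | ψ
---------
False | True | True
True | False | False
The columns φ and ψ agree on every row.

Yes, they are logically equivalent.


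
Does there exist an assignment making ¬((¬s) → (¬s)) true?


Check all 2 assignments over {s}:
s | φ
-----
F | F
T | F
No assignment makes the formula true.

Unsatisfiable.


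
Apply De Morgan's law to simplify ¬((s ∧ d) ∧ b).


De Morgan: the negation of a conjunction is the disjunction of the negations.
Distribute ¬ across ∧, flipping it to ∨, and negate each literal.

((¬s) ∨ (¬d)) ∨ (¬b)


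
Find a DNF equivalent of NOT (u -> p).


Step 1: Rewrite implication then negate: ¬(¬u ∨ p) = u ∧ ¬p.

u AND (NOT p)


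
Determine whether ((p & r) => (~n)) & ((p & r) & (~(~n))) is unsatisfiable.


Truth table over {n, p, r}:
n | p | r | φ
-------------
False | False | False | False
True | False | False | False
False | True | False | False
True | True | False | False
False | False | True | False
True | False | True | False
False | True | True | False
True | True | True | False
Every row is false.

Yes, it is a contradiction.


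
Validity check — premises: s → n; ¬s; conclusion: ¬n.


This is denying the antecedent (fallacy). There exist truth assignments where the premises are all true but the conclusion is false.

Invalid.


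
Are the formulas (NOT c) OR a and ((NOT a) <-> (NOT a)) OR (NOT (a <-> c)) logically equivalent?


Compare truth tables:
a | c | φ | ψ
-------------
F | F | T | T
T | F | T | T
F | T | F | T
T | T | T | T
They differ at row 3 (a=F, c=T): φ=F but ψ=T.

No, they are not logically equivalent.


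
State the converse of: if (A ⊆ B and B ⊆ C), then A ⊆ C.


The converse of (P → Q) is (Q → P). It is not in general equivalent to the original.
Here P = '(A ⊆ B and B ⊆ C)' and Q = 'A ⊆ C'.

If A ⊆ C, then (A ⊆ B and B ⊆ C).


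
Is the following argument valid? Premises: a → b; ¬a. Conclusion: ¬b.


This is denying the antecedent (fallacy). There exist truth assignments where the premises are all true but the conclusion is false.

Invalid.


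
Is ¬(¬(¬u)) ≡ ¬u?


Compare truth tables:
u | φ | ψ
---------
F | T | T
T | F | F
The columns φ and ψ agree on every row.

Yes, they are logically equivalent.


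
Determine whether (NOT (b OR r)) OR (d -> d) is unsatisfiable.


Truth table over {b, d, r}:
b | d | r | φ
-------------
F | F | F | T
T | F | F | T
F | T | F | T
T | T | F | T
F | F | T | T
T | F | T | T
F | T | T | T
T | T | T | T
Satisfying assignment at row 1: b=F, d=F, r=F gives T.

No, it is not a contradiction.


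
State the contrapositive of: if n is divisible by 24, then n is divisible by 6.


The contrapositive of (P → Q) is (¬Q → ¬P); it is logically equivalent to the original.
Here P = 'n is divisible by 24' and Q = 'n is divisible by 6'.

If not (n is divisible by 6), then not (n is divisible by 24).


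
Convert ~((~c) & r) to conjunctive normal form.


Step 1: Apply De Morgan: ¬((¬c) ∧ r) = ¬(¬c) ∨ ¬r.
Step 2: Eliminate any double negations (¬¬X = X).

c | (~r)


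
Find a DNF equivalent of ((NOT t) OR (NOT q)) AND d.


Step 1: Distribute ∧ over ∨: ((¬t) ∨ (¬q)) ∧ d = ((¬t) ∧ d) ∨ ((¬q) ∧ d).

((NOT t) AND d) OR ((NOT q) AND d)


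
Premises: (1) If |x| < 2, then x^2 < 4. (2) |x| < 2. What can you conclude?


Modus ponens: from (P → Q) and P, infer Q.
P = '|x| < 2' is asserted, and P → Q holds, so Q follows.

x^2 < 4.


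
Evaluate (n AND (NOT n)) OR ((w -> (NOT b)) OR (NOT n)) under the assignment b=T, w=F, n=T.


Substitute b=T, w=F, n=T:
NOT n = F
n AND (NOT n) = T AND F = F
NOT b = F
w -> (NOT b) = F -> F = T
NOT n = F
(w -> (NOT b)) OR (NOT n) = T OR F = T
(n AND (NOT n)) OR ((w -> (NOT b)) OR (NOT n)) = F OR T = T

T


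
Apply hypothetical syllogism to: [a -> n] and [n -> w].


Hypothetical syllogism: from (P → Q) and (Q → R), infer (P → R).
Chain the two implications through the shared middle term 'n'.

a -> w


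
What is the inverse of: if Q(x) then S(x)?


The inverse of (P → Q) is (¬P → ¬Q). It is equivalent to the converse, not to the original.
Here P = 'Q(x)' and Q = 'S(x)'.

If not (Q(x)), then not (S(x)).


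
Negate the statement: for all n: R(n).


¬(for all x: φ) = there exists x: ¬φ, and ¬(there exists x: φ) = for all x: ¬φ.
Apply to the universal statement.

there exists n: NOT(R(n))


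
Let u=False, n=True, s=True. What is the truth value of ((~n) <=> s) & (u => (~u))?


Substitute u=False, n=True, s=True:
~n = False
(~n) <=> s = False <=> True = False
~u = True
u => (~u) = False => True = True
((~n) <=> s) & (u => (~u)) = False & True = False

False


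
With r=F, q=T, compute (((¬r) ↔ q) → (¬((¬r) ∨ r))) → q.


Substitute r=F, q=T:
¬r = T
(¬r) ↔ q = T ↔ T = T
¬r = T
(¬r) ∨ r = T ∨ F = T
¬((¬r) ∨ r) = F
((¬r) ↔ q) → (¬((¬r) ∨ r)) = T → F = F
(((¬r) ↔ q) → (¬((¬r) ∨ r))) → q = F → T = T

T


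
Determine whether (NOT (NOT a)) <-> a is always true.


Build the truth table over {a}:
a | φ
-----
F | T
T | T
Every row evaluates to true.

Yes, it is a tautology.


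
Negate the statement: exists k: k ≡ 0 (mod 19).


¬(forall x: φ) = exists x: ¬φ, and ¬(exists x: φ) = forall x: ¬φ.
Apply to the existential statement.

forall k: ~(k ≡ 0 (mod 19))


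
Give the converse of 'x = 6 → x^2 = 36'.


The converse of (P → Q) is (Q → P). It is not in general equivalent to the original.
Here P = 'x = 6' and Q = 'x^2 = 36'.

If x^2 = 36, then x = 6.


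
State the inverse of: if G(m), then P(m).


The inverse of (P → Q) is (¬P → ¬Q). It is equivalent to the converse, not to the original.
Here P = 'G(m)' and Q = 'P(m)'.

If not (G(m)), then not (P(m)).


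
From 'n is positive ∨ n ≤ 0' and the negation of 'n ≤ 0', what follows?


Disjunctive syllogism: from (P ∨ Q) and ¬P, infer Q.
One disjunct, 'n ≤ 0', is ruled out; the other must hold.

n is positive


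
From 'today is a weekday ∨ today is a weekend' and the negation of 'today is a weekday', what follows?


Disjunctive syllogism: from (P ∨ Q) and ¬P, infer Q.
One disjunct, 'today is a weekday', is ruled out; the other must hold.

today is a weekend


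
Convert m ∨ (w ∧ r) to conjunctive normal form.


Step 1: Distribute ∨ over ∧: m ∨ (w ∧ r) = (m ∨ w) ∧ (m ∨ r).

(m ∨ w) ∧ (m ∨ r)


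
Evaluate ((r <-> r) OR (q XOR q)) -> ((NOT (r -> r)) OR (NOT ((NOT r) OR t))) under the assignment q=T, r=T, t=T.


Substitute q=T, r=T, t=T:
r <-> r = T <-> T = T
q XOR q = T XOR T = F
(r <-> r) OR (q XOR q) = T OR F = T
r -> r = T -> T = T
NOT (r -> r) = F
NOT r = F
(NOT r) OR t = F OR T = T
NOT ((NOT r) OR t) = F
(NOT (r -> r)) OR (NOT ((NOT r) OR t)) = F OR F = F
((r <-> r) OR (q XOR q)) -> ((NOT (r -> r)) OR (NOT ((NOT r) OR t))) = T -> F = F

F


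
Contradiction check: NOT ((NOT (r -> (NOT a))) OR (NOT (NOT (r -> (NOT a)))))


Truth table over {a, r}:
a | r | φ
---------
F | F | F
T | F | F
F | T | F
T | T | F
Every row is false.

Yes, it is a contradiction.


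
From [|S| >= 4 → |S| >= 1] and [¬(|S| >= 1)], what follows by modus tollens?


Modus tollens: from (P → Q) and ¬Q, infer ¬P.
Q = '|S| >= 1' is denied; since P → Q, P must also fail.

Not (|S| >= 4).


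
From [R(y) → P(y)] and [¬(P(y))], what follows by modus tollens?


Modus tollens: from (P → Q) and ¬Q, infer ¬P.
Q = 'P(y)' is denied; since P → Q, P must also fail.

Not (R(y)).


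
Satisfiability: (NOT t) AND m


Search for a satisfying assignment over {m, t}.
Try m=T, t=F: the formula evaluates to T.
A satisfying assignment exists.

Satisfiable.


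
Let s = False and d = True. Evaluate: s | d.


Disjunction is false only when both operands are false.
Substitute: s=False, d=True.
False | True evaluates to True.

True


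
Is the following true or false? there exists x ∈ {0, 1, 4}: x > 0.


Evaluate the predicate on each element: 0:F, 1:T, 4:T.
Witness x = 1 satisfies the predicate.

T


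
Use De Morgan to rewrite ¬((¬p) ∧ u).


De Morgan: the negation of a conjunction is the disjunction of the negations.
Distribute ¬ across ∧, flipping it to ∨, and negate each literal.

p ∨ (¬u)


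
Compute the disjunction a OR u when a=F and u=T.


Disjunction is false only when both operands are false.
Substitute: a=F, u=T.
F OR T evaluates to T.

T


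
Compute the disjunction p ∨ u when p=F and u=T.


Disjunction is false only when both operands are false.
Substitute: p=F, u=T.
F ∨ T evaluates to T.

T


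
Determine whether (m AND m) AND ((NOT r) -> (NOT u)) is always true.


Build the truth table over {m, r, u}:
m | r | u | φ
-------------
F | F | F | F
T | F | F | T
F | T | F | F
T | T | F | T
F | F | T | F
T | F | T | F
F | T | T | F
T | T | T | T
Counterexample at row 1: with m=F, r=F, u=F, the formula is F.

No, it is not a tautology.


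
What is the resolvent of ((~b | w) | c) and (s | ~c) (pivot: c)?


The clauses contain complementary literals c and ~c.
Resolution eliminates this pair and disjoins the remaining literals (merging duplicates).

((w | ~b) | s)


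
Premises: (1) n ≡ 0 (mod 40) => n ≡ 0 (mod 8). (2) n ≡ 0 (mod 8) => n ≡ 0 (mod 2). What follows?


Hypothetical syllogism: from (P → Q) and (Q → R), infer (P → R).
Chain the two implications through the shared middle term 'n ≡ 0 (mod 8)'.

n ≡ 0 (mod 40) => n ≡ 0 (mod 2)


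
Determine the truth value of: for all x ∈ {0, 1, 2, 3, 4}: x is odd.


Evaluate the predicate on each element: 0:F, 1:T, 2:F, 3:T, 4:F.
Counterexample x = 0 fails the predicate.

F


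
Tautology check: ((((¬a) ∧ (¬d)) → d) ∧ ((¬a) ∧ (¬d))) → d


Build the truth table over {a, d}:
a | d | φ
---------
F | F | T
T | F | T
F | T | T
T | T | T
Every row evaluates to true.

Yes, it is a tautology.


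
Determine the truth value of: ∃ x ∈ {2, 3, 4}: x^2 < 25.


Evaluate the predicate on each element: 2:T, 3:T, 4:T.
Witness x = 2 satisfies the predicate.

T


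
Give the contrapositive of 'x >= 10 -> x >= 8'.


The contrapositive of (P → Q) is (¬Q → ¬P); it is logically equivalent to the original.
Here P = 'x >= 10' and Q = 'x >= 8'.

If not (x >= 8), then not (x >= 10).
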